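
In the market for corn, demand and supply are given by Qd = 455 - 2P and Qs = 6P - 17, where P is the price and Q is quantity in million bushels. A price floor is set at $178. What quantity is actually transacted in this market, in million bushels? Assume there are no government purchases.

99

Without the control the market clears where 455 - 2P = 6P - 17, i.e. P* = 59 and Q* = 337.
Because the floor (178) lies above the market-clearing price, it is binding.
At P = 178: Qd = 455 - 2·178 = 99 and Qs = 6·178 - 17 = 1051.
The quantity actually transacted is the short side, demand: 99.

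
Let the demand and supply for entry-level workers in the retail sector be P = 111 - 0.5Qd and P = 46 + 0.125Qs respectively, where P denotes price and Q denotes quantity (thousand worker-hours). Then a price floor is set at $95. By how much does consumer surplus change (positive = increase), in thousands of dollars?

Rearranging demand gives Qd = 222 - 2P; rearranging supply gives Qs = 8P - 368. Equilibrium: 222 - 2P = 8P - 368, so 590 = 10P and P* = 59, Q* = 104.
Because the floor (95) lies above the market-clearing price, it is binding.
At P = 95: Qd = 222 - 2·95 = 32 and Qs = 8·95 - 368 = 392.
Consumer surplus without the control is ½ · (111 - 59) · 104 = 2704.
With the floor, consumers buy 32 units at 95, so CS = ½ · (111 - 95) · 32 = 256.
Change in consumer surplus = 256 - 2704 = -2448.

-2448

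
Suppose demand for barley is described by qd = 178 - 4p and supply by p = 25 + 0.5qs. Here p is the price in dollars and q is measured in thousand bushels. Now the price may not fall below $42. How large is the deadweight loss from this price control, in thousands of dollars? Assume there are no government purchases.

Rearranging supply gives qs = 2p - 50. In a free market, 178 - 4p = 2p - 50 gives the equilibrium p* = 38, q* = 26.
Since 42 > 38, the floor is binding.
At p = 42: qd = 178 - 4·42 = 10 and qs = 2·42 - 50 = 34.
Quantity traded falls to 10. At q = 10 the demand price is (178 - 10)/4 = 42 and the supply price is (50 + 10)/2 = 30.
Deadweight loss = ½ · (42 - 30) · (26 - 10) = ½ · 12 · 16 = 96.

96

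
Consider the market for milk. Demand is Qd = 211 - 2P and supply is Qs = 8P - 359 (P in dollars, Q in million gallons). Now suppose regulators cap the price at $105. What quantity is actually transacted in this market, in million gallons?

97

Without the control the market clears where 211 - 2P = 8P - 359, i.e. P* = 57 and Q* = 97.
The ceiling of 105 is above the equilibrium price 57, so it is not binding; the market clears at P* = 57, Q* = 97.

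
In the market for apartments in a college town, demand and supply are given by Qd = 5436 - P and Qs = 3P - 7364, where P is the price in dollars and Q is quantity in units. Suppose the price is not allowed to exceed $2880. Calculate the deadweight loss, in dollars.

614400

Equilibrium: 5436 - P = 3P - 7364, so 12800 = 4P and P* = 3200, Q* = 2236.
Since 2880 < 3200, the ceiling is binding.
At P = 2880: Qd = 5436 - 2880 = 2556 and Qs = 3·2880 - 7364 = 1276.
Quantity traded falls to 1276. At Q = 1276 the demand price is 5436 - 1276 = 4160 and the supply price is (7364 + 1276)/3 = 2880.
Deadweight loss = ½ · (4160 - 2880) · (2236 - 1276) = ½ · 1280 · 960 = 614400.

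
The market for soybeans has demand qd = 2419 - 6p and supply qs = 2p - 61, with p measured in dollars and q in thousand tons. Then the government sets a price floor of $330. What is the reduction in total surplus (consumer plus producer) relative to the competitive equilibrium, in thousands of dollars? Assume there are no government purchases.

Equilibrium: 2419 - 6p = 2p - 61, so 2480 = 8p and p* = 310, q* = 559.
Since 330 > 310, the floor is binding.
At p = 330: qd = 2419 - 6·330 = 439 and qs = 2·330 - 61 = 599.
Quantity traded falls to 439. At q = 439 the demand price is (2419 - 439)/6 = 330 and the supply price is (61 + 439)/2 = 250.
Deadweight loss = ½ · (330 - 250) · (559 - 439) = ½ · 80 · 120 = 4800.

4800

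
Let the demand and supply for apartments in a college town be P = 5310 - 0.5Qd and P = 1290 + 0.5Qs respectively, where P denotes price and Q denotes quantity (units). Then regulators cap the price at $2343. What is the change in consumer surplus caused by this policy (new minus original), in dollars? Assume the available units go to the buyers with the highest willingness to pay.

1099593

Rearranging demand gives Qd = 10620 - 2P; rearranging supply gives Qs = 2P - 2580. Without the control the market clears where 10620 - 2P = 2P - 2580, i.e. P* = 3300 and Q* = 4020.
The ceiling of 2343 is below the equilibrium price 3300, so it binds.
At P = 2343: Qd = 10620 - 2·2343 = 5934 and Qs = 2·2343 - 2580 = 2106.
Consumer surplus without the control is ½ · (5310 - 3300) · 4020 = 4040100.
With the ceiling, 2106 units are sold at 2343 (assume they go to the highest-value buyers). The demand price at Q = 2106 is 4257, so CS = ½ · [(5310 - 2343) + (4257 - 2343)] · 2106 = 5139693.
Change in consumer surplus = 5139693 - 4040100 = 1099593.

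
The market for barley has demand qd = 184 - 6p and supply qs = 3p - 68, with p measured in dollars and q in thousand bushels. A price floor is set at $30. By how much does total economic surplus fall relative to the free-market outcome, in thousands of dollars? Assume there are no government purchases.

Equilibrium: 184 - 6p = 3p - 68, so 252 = 9p and p* = 28, q* = 16.
Because the floor (30) lies above the market-clearing price, it is binding.
At p = 30: qd = 184 - 6·30 = 4 and qs = 3·30 - 68 = 22.
Quantity traded falls to 4. At q = 4 the demand price is (184 - 4)/6 = 30 and the supply price is (68 + 4)/3 = 24.
Deadweight loss = ½ · (30 - 24) · (16 - 4) = ½ · 6 · 12 = 36.

36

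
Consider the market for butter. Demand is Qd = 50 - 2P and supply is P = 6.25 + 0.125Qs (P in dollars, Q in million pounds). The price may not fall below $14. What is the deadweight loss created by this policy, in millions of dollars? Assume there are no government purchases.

20

Rearranging supply gives Qs = 8P - 50. Setting quantity demanded equal to quantity supplied, 50 - 2P = 8P - 50, gives P* = 10 and Q* = 30.
Since 14 > 10, the floor is binding.
At P = 14: Qd = 50 - 2·14 = 22 and Qs = 8·14 - 50 = 62.
Quantity traded falls to 22. At Q = 22 the demand price is (50 - 22)/2 = 14 and the supply price is (50 + 22)/8 = 9.
Deadweight loss = ½ · (14 - 9) · (30 - 22) = ½ · 5 · 8 = 20.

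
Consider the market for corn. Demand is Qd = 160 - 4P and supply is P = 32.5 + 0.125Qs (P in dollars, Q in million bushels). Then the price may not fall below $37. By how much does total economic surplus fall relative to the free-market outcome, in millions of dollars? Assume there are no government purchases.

Rearranging supply gives Qs = 8P - 260. Setting quantity demanded equal to quantity supplied, 160 - 4P = 8P - 260, gives P* = 35 and Q* = 20.
The floor of 37 is above the equilibrium price 35, so it binds.
At P = 37: Qd = 160 - 4·37 = 12 and Qs = 8·37 - 260 = 36.
Quantity traded falls to 12. At Q = 12 the demand price is (160 - 12)/4 = 37 and the supply price is (260 + 12)/8 = 34.
Deadweight loss = ½ · (37 - 34) · (20 - 12) = ½ · 3 · 8 = 12.

12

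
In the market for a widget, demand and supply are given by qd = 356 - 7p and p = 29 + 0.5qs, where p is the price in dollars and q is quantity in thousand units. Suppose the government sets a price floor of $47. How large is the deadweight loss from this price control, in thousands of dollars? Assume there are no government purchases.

Rearranging supply gives qs = 2p - 58. In a free market, 356 - 7p = 2p - 58 gives the equilibrium p* = 46, q* = 34.
Since 47 > 46, the floor is binding.
At p = 47: qd = 356 - 7·47 = 27 and qs = 2·47 - 58 = 36.
Quantity traded falls to 27. At q = 27 the demand price is (356 - 27)/7 = 47 and the supply price is (58 + 27)/2 = 42.5.
Deadweight loss = ½ · (47 - 42.5) · (34 - 27) = ½ · 4.5 · 7 = 15.75.

15.75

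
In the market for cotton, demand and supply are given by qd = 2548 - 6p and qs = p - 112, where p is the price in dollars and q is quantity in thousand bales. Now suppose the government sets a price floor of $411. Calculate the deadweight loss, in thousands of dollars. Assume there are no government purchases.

20181

In a free market, 2548 - 6p = p - 112 gives the equilibrium p* = 380, q* = 268.
The floor of 411 is above the equilibrium price 380, so it binds.
At p = 411: qd = 2548 - 6·411 = 82 and qs = 411 - 112 = 299.
Quantity traded falls to 82. At q = 82 the demand price is (2548 - 82)/6 = 411 and the supply price is 112 + 82 = 194.
Deadweight loss = ½ · (411 - 194) · (268 - 82) = ½ · 217 · 186 = 20181.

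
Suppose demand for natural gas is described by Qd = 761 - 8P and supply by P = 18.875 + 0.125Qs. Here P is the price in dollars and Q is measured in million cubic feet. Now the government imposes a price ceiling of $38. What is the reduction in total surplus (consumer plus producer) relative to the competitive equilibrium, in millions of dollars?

Rearranging supply gives Qs = 8P - 151. In a free market, 761 - 8P = 8P - 151 gives the equilibrium P* = 57, Q* = 305.
Since 38 < 57, the ceiling is binding.
At P = 38: Qd = 761 - 8·38 = 457 and Qs = 8·38 - 151 = 153.
Quantity traded falls to 153. At Q = 153 the demand price is (761 - 153)/8 = 76 and the supply price is (151 + 153)/8 = 38.
Deadweight loss = ½ · (76 - 38) · (305 - 153) = ½ · 38 · 152 = 2888.

2888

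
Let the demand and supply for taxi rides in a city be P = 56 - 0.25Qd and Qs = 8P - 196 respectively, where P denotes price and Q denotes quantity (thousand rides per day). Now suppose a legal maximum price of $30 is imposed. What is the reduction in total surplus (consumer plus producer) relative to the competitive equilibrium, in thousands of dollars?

300

Rearranging demand gives Qd = 224 - 4P. Equilibrium: 224 - 4P = 8P - 196, so 420 = 12P and P* = 35, Q* = 84.
Since 30 < 35, the ceiling is binding.
At P = 30: Qd = 224 - 4·30 = 104 and Qs = 8·30 - 196 = 44.
Quantity traded falls to 44. At Q = 44 the demand price is (224 - 44)/4 = 45 and the supply price is (196 + 44)/8 = 30.
Deadweight loss = ½ · (45 - 30) · (84 - 44) = ½ · 15 · 40 = 300.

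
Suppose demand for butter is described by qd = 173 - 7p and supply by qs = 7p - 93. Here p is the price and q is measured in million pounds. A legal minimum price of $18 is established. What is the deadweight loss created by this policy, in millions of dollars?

0

Equilibrium: 173 - 7p = 7p - 93, so 266 = 14p and p* = 19, q* = 40.
Since 18 is below p* = 19, the floor does not bind and the free-market outcome prevails.
Since the control does not bind, no trades are prevented and deadweight loss is zero.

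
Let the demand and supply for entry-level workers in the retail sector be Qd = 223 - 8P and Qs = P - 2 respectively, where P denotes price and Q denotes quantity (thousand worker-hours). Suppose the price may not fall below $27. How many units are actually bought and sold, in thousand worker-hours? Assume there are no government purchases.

7

Without the control the market clears where 223 - 8P = P - 2, i.e. P* = 25 and Q* = 23.
The floor of 27 is above the equilibrium price 25, so it binds.
At P = 27: Qd = 223 - 8·27 = 7 and Qs = 27 - 2 = 25.
The quantity actually transacted is the short side, demand: 7.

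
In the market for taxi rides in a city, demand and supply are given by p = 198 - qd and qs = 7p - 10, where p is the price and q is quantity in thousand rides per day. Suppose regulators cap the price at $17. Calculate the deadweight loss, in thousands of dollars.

Rearranging demand gives qd = 198 - p. In a free market, 198 - p = 7p - 10 gives the equilibrium p* = 26, q* = 172.
Since 17 < 26, the ceiling is binding.
At p = 17: qd = 198 - 17 = 181 and qs = 7·17 - 10 = 109.
Quantity traded falls to 109. At q = 109 the demand price is 198 - 109 = 89 and the supply price is (10 + 109)/7 = 17.
Deadweight loss = ½ · (89 - 17) · (172 - 109) = ½ · 72 · 63 = 2268.

2268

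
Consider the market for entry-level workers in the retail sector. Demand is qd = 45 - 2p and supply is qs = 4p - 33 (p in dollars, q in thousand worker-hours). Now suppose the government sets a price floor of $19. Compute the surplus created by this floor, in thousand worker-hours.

36

In a free market, 45 - 2p = 4p - 33 gives the equilibrium p* = 13, q* = 19.
Because the floor (19) lies above the market-clearing price, it is binding.
At p = 19: qd = 45 - 2·19 = 7 and qs = 4·19 - 33 = 43.
Surplus = qs - qd = 43 - 7 = 36.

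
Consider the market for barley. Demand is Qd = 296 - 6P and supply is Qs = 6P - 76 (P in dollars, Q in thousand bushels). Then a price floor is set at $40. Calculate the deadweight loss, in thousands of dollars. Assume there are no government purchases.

In a free market, 296 - 6P = 6P - 76 gives the equilibrium P* = 31, Q* = 110.
Since 40 > 31, the floor is binding.
At P = 40: Qd = 296 - 6·40 = 56 and Qs = 6·40 - 76 = 164.
Quantity traded falls to 56. At Q = 56 the demand price is (296 - 56)/6 = 40 and the supply price is (76 + 56)/6 = 22.
Deadweight loss = ½ · (40 - 22) · (110 - 56) = ½ · 18 · 54 = 486.

486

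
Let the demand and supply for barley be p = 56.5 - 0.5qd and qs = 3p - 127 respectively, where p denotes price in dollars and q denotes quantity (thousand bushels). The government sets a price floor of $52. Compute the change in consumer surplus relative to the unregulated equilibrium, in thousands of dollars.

-52

Rearranging demand gives qd = 113 - 2p. In a free market, 113 - 2p = 3p - 127 gives the equilibrium p* = 48, q* = 17.
Since 52 > 48, the floor is binding.
At p = 52: qd = 113 - 2·52 = 9 and qs = 3·52 - 127 = 29.
Consumer surplus without the control is ½ · (56.5 - 48) · 17 = 72.25.
With the floor, consumers buy 9 units at 52, so CS = ½ · (56.5 - 52) · 9 = 20.25.
Change in consumer surplus = 20.25 - 72.25 = -52.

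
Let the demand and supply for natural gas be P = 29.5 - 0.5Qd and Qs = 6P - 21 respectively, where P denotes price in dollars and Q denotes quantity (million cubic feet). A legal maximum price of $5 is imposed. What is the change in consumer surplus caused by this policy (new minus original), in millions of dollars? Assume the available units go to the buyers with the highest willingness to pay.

Rearranging demand gives Qd = 59 - 2P. Equilibrium: 59 - 2P = 6P - 21, so 80 = 8P and P* = 10, Q* = 39.
The ceiling of 5 is below the equilibrium price 10, so it binds.
At P = 5: Qd = 59 - 2·5 = 49 and Qs = 6·5 - 21 = 9.
Consumer surplus without the control is ½ · (29.5 - 10) · 39 = 380.25.
With the ceiling, 9 units are sold at 5 (assume they go to the highest-value buyers). The demand price at Q = 9 is 25, so CS = ½ · [(29.5 - 5) + (25 - 5)] · 9 = 200.25.
Change in consumer surplus = 200.25 - 380.25 = -180.

-180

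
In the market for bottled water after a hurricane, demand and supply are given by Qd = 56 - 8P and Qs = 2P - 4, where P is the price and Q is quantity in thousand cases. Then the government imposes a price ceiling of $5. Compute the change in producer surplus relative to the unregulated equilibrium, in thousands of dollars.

-7

Equilibrium: 56 - 8P = 2P - 4, so 60 = 10P and P* = 6, Q* = 8.
Since 5 < 6, the ceiling is binding.
At P = 5: Qd = 56 - 8·5 = 16 and Qs = 2·5 - 4 = 6.
Producer surplus without the control is ½ · (6 - 2) · 8 = 16.
With the ceiling, producers sell 6 units at 5, so PS = ½ · (5 - 2) · 6 = 9.
Change in producer surplus = 9 - 16 = -7.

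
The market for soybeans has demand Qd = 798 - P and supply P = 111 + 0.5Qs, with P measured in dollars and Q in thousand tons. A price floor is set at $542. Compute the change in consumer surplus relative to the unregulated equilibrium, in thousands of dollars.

-72114

Rearranging supply gives Qs = 2P - 222. Equilibrium: 798 - P = 2P - 222, so 1020 = 3P and P* = 340, Q* = 458.
Since 542 > 340, the floor is binding.
At P = 542: Qd = 798 - 542 = 256 and Qs = 2·542 - 222 = 862.
Consumer surplus without the control is ½ · (798 - 340) · 458 = 104882.
With the floor, consumers buy 256 units at 542, so CS = ½ · (798 - 542) · 256 = 32768.
Change in consumer surplus = 32768 - 104882 = -72114.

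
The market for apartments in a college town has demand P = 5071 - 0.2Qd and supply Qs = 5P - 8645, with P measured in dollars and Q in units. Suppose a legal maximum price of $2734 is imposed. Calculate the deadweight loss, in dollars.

2217780

Rearranging demand gives Qd = 25355 - 5P. Equilibrium: 25355 - 5P = 5P - 8645, so 34000 = 10P and P* = 3400, Q* = 8355.
Because the ceiling (2734) lies below the market-clearing price, it is binding.
At P = 2734: Qd = 25355 - 5·2734 = 11685 and Qs = 5·2734 - 8645 = 5025.
Quantity traded falls to 5025. At Q = 5025 the demand price is (25355 - 5025)/5 = 4066 and the supply price is (8645 + 5025)/5 = 2734.
Deadweight loss = ½ · (4066 - 2734) · (8355 - 5025) = ½ · 1332 · 3330 = 2217780.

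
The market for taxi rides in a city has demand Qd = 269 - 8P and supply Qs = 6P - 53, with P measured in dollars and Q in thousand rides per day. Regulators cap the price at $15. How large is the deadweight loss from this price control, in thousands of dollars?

336

Without the control the market clears where 269 - 8P = 6P - 53, i.e. P* = 23 and Q* = 85.
Because the ceiling (15) lies below the market-clearing price, it is binding.
At P = 15: Qd = 269 - 8·15 = 149 and Qs = 6·15 - 53 = 37.
Quantity traded falls to 37. At Q = 37 the demand price is (269 - 37)/8 = 29 and the supply price is (53 + 37)/6 = 15.
Deadweight loss = ½ · (29 - 15) · (85 - 37) = ½ · 14 · 48 = 336.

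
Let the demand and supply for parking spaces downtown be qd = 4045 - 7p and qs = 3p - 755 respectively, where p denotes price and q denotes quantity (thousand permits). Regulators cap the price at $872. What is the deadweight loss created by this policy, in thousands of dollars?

Equilibrium: 4045 - 7p = 3p - 755, so 4800 = 10p and p* = 480, q* = 685.
Since 872 is above p* = 480, the ceiling does not bind and the free-market outcome prevails.
Since the control does not bind, no trades are prevented and deadweight loss is zero.

0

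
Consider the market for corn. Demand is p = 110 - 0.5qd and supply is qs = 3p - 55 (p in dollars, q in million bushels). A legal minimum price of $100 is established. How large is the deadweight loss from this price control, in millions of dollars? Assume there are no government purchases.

3375

Rearranging demand gives qd = 220 - 2p. Equilibrium: 220 - 2p = 3p - 55, so 275 = 5p and p* = 55, q* = 110.
Since 100 > 55, the floor is binding.
At p = 100: qd = 220 - 2·100 = 20 and qs = 3·100 - 55 = 245.
Quantity traded falls to 20. At q = 20 the demand price is (220 - 20)/2 = 100 and the supply price is (55 + 20)/3 = 25.
Deadweight loss = ½ · (100 - 25) · (110 - 20) = ½ · 75 · 90 = 3375.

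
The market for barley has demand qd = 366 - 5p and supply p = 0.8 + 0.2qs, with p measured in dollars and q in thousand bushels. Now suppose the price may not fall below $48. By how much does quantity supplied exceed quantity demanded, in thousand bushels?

Rearranging supply gives qs = 5p - 4. In a free market, 366 - 5p = 5p - 4 gives the equilibrium p* = 37, q* = 181.
Since 48 > 37, the floor is binding.
At p = 48: qd = 366 - 5·48 = 126 and qs = 5·48 - 4 = 236.
Surplus = qs - qd = 236 - 126 = 110.

110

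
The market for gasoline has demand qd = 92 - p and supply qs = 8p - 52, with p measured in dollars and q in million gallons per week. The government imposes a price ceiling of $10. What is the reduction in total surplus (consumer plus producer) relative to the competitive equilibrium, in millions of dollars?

Equilibrium: 92 - p = 8p - 52, so 144 = 9p and p* = 16, q* = 76.
Because the ceiling (10) lies below the market-clearing price, it is binding.
At p = 10: qd = 92 - 10 = 82 and qs = 8·10 - 52 = 28.
Quantity traded falls to 28. At q = 28 the demand price is 92 - 28 = 64 and the supply price is (52 + 28)/8 = 10.
Deadweight loss = ½ · (64 - 10) · (76 - 28) = ½ · 54 · 48 = 1296.

1296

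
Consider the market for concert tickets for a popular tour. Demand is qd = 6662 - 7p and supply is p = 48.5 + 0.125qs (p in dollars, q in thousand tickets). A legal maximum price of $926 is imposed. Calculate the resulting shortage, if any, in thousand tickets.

0

Rearranging supply gives qs = 8p - 388. Equilibrium: 6662 - 7p = 8p - 388, so 7050 = 15p and p* = 470, q* = 3372.
The ceiling of 926 is above the equilibrium price 470, so it is not binding; the market clears at p* = 470, q* = 3372.
Since the control does not bind, there is no shortage.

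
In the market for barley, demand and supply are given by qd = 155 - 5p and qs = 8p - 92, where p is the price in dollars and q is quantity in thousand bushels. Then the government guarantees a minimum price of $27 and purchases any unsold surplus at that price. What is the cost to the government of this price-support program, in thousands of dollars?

2808

Setting quantity demanded equal to quantity supplied, 155 - 5p = 8p - 92, gives p* = 19 and q* = 60.
Since 27 > 19, the floor is binding.
At p = 27: qd = 155 - 5·27 = 20 and qs = 8·27 - 92 = 124.
Surplus = qs - qd = 104.
Government expenditure = surplus × support price = 104 × 27 = 2808.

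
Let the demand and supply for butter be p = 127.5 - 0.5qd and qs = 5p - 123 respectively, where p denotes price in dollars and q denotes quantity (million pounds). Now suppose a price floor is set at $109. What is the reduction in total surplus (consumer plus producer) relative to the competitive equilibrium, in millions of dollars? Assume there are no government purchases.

4235

Rearranging demand gives qd = 255 - 2p. Without the control the market clears where 255 - 2p = 5p - 123, i.e. p* = 54 and q* = 147.
Since 109 > 54, the floor is binding.
At p = 109: qd = 255 - 2·109 = 37 and qs = 5·109 - 123 = 422.
Quantity traded falls to 37. At q = 37 the demand price is (255 - 37)/2 = 109 and the supply price is (123 + 37)/5 = 32.
Deadweight loss = ½ · (109 - 32) · (147 - 37) = ½ · 77 · 110 = 4235.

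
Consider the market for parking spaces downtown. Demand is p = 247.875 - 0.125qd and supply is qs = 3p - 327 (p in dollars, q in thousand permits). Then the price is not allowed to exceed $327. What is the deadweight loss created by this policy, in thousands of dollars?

0

Rearranging demand gives qd = 1983 - 8p. Without the control the market clears where 1983 - 8p = 3p - 327, i.e. p* = 210 and q* = 303.
Since 327 is above p* = 210, the ceiling does not bind and the free-market outcome prevails.
Since the control does not bind, no trades are prevented and deadweight loss is zero.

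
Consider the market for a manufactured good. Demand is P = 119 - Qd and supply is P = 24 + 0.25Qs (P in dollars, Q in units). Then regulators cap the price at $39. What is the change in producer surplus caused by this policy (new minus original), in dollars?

-272

Rearranging demand gives Qd = 119 - P; rearranging supply gives Qs = 4P - 96. Equilibrium: 119 - P = 4P - 96, so 215 = 5P and P* = 43, Q* = 76.
Since 39 < 43, the ceiling is binding.
At P = 39: Qd = 119 - 39 = 80 and Qs = 4·39 - 96 = 60.
Producer surplus without the control is ½ · (43 - 24) · 76 = 722.
With the ceiling, producers sell 60 units at 39, so PS = ½ · (39 - 24) · 60 = 450.
Change in producer surplus = 450 - 722 = -272.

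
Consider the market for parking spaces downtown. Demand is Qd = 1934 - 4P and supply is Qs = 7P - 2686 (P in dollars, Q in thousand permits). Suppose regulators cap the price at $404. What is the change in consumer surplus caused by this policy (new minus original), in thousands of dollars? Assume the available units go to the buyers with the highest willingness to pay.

704

Equilibrium: 1934 - 4P = 7P - 2686, so 4620 = 11P and P* = 420, Q* = 254.
Because the ceiling (404) lies below the market-clearing price, it is binding.
At P = 404: Qd = 1934 - 4·404 = 318 and Qs = 7·404 - 2686 = 142.
Consumer surplus without the control is ½ · (483.5 - 420) · 254 = 8064.5.
With the ceiling, 142 units are sold at 404 (assume they go to the highest-value buyers). The demand price at Q = 142 is 448, so CS = ½ · [(483.5 - 404) + (448 - 404)] · 142 = 8768.5.
Change in consumer surplus = 8768.5 - 8064.5 = 704.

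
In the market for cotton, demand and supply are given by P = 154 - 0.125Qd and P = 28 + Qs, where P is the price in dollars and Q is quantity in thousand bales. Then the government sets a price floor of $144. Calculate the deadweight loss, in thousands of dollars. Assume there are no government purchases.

Rearranging demand gives Qd = 1232 - 8P; rearranging supply gives Qs = P - 28. Equilibrium: 1232 - 8P = P - 28, so 1260 = 9P and P* = 140, Q* = 112.
The floor of 144 is above the equilibrium price 140, so it binds.
At P = 144: Qd = 1232 - 8·144 = 80 and Qs = 144 - 28 = 116.
Quantity traded falls to 80. At Q = 80 the demand price is (1232 - 80)/8 = 144 and the supply price is 28 + 80 = 108.
Deadweight loss = ½ · (144 - 108) · (112 - 80) = ½ · 36 · 32 = 576.

576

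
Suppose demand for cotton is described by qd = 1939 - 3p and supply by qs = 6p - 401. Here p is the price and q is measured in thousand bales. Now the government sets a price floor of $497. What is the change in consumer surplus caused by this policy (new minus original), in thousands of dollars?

-190429.5

In a free market, 1939 - 3p = 6p - 401 gives the equilibrium p* = 260, q* = 1159.
Because the floor (497) lies above the market-clearing price, it is binding.
At p = 497: qd = 1939 - 3·497 = 448 and qs = 6·497 - 401 = 2581.
Consumer surplus without the control is ½ · (1939/3 - 260) · 1159 = 1343281/6.
With the floor, consumers buy 448 units at 497, so CS = ½ · (1939/3 - 497) · 448 = 100352/3.
Change in consumer surplus = 100352/3 - 1343281/6 = -190429.5.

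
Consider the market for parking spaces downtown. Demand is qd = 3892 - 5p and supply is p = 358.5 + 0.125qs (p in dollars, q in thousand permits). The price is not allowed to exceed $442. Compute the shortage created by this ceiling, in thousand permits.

Rearranging supply gives qs = 8p - 2868. Without the control the market clears where 3892 - 5p = 8p - 2868, i.e. p* = 520 and q* = 1292.
Since 442 < 520, the ceiling is binding.
At p = 442: qd = 3892 - 5·442 = 1682 and qs = 8·442 - 2868 = 668.
Shortage = qd - qs = 1682 - 668 = 1014.

1014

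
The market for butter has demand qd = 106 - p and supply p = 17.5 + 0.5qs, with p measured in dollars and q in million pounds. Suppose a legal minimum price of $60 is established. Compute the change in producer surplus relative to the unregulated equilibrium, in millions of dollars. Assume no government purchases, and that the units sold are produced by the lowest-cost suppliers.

555.75

Rearranging supply gives qs = 2p - 35. Without the control the market clears where 106 - p = 2p - 35, i.e. p* = 47 and q* = 59.
Because the floor (60) lies above the market-clearing price, it is binding.
At p = 60: qd = 106 - 60 = 46 and qs = 2·60 - 35 = 85.
Producer surplus without the control is ½ · (47 - 17.5) · 59 = 870.25.
With the floor, 46 units are sold at 60. The supply price at q = 46 is 40.5, so PS = ½ · [(60 - 17.5) + (60 - 40.5)] · 46 = 1426.
Change in producer surplus = 1426 - 870.25 = 555.75.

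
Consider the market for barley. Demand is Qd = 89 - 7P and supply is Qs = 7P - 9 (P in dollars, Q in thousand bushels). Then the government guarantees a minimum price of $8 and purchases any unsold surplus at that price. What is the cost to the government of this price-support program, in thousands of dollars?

112

Without the control the market clears where 89 - 7P = 7P - 9, i.e. P* = 7 and Q* = 40.
The floor of 8 is above the equilibrium price 7, so it binds.
At P = 8: Qd = 89 - 7·8 = 33 and Qs = 7·8 - 9 = 47.
Surplus = Qs - Qd = 14.
Government expenditure = surplus × support price = 14 × 8 = 112.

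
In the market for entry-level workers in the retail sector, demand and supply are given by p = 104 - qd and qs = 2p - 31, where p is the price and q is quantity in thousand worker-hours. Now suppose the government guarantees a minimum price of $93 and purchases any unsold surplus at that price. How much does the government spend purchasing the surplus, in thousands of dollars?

Rearranging demand gives qd = 104 - p. Equilibrium: 104 - p = 2p - 31, so 135 = 3p and p* = 45, q* = 59.
Because the floor (93) lies above the market-clearing price, it is binding.
At p = 93: qd = 104 - 93 = 11 and qs = 2·93 - 31 = 155.
Surplus = qs - qd = 144.
Government expenditure = surplus × support price = 144 × 93 = 13392.

13392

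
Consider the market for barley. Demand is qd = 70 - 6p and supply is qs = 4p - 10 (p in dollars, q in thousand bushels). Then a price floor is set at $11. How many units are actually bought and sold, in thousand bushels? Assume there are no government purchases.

4

Setting quantity demanded equal to quantity supplied, 70 - 6p = 4p - 10, gives p* = 8 and q* = 22.
Because the floor (11) lies above the market-clearing price, it is binding.
At p = 11: qd = 70 - 6·11 = 4 and qs = 4·11 - 10 = 34.
The quantity actually transacted is the short side, demand: 4.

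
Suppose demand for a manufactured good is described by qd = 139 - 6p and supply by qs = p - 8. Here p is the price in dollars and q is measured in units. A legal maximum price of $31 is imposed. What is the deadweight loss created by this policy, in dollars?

0

Equilibrium: 139 - 6p = p - 8, so 147 = 7p and p* = 21, q* = 13.
Since 31 is above p* = 21, the ceiling does not bind and the free-market outcome prevails.
Since the control does not bind, no trades are prevented and deadweight loss is zero.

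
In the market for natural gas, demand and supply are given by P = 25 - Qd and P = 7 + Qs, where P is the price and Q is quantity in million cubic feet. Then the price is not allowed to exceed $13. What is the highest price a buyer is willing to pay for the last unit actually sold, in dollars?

19

Rearranging demand gives Qd = 25 - P; rearranging supply gives Qs = P - 7. Without the control the market clears where 25 - P = P - 7, i.e. P* = 16 and Q* = 9.
Because the ceiling (13) lies below the market-clearing price, it is binding.
At P = 13: Qd = 25 - 13 = 12 and Qs = 13 - 7 = 6.
Only 6 units reach the market. On the demand curve, the marginal buyer's willingness to pay at Q = 6 is (25 - 6) = 19.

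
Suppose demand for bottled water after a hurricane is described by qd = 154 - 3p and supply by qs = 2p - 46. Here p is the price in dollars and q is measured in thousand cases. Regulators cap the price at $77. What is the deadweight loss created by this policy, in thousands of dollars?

0

Setting quantity demanded equal to quantity supplied, 154 - 3p = 2p - 46, gives p* = 40 and q* = 34.
Since 77 is above p* = 40, the ceiling does not bind and the free-market outcome prevails.
Since the control does not bind, no trades are prevented and deadweight loss is zero.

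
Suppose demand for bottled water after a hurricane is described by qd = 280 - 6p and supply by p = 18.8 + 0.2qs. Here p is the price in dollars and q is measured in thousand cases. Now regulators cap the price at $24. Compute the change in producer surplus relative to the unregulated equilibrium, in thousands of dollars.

Rearranging supply gives qs = 5p - 94. Without the control the market clears where 280 - 6p = 5p - 94, i.e. p* = 34 and q* = 76.
Since 24 < 34, the ceiling is binding.
At p = 24: qd = 280 - 6·24 = 136 and qs = 5·24 - 94 = 26.
Producer surplus without the control is ½ · (34 - 18.8) · 76 = 577.6.
With the ceiling, producers sell 26 units at 24, so PS = ½ · (24 - 18.8) · 26 = 67.6.
Change in producer surplus = 67.6 - 577.6 = -510.

-510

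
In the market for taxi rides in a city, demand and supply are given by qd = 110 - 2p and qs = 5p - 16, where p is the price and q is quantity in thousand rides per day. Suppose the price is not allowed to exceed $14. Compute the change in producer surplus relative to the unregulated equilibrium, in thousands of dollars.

-256

In a free market, 110 - 2p = 5p - 16 gives the equilibrium p* = 18, q* = 74.
The ceiling of 14 is below the equilibrium price 18, so it binds.
At p = 14: qd = 110 - 2·14 = 82 and qs = 5·14 - 16 = 54.
Producer surplus without the control is ½ · (18 - 3.2) · 74 = 547.6.
With the ceiling, producers sell 54 units at 14, so PS = ½ · (14 - 3.2) · 54 = 291.6.
Change in producer surplus = 291.6 - 547.6 = -256.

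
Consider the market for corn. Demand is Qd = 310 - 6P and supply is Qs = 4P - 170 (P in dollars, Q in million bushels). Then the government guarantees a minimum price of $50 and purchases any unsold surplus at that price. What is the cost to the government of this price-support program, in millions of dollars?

1000

Equilibrium: 310 - 6P = 4P - 170, so 480 = 10P and P* = 48, Q* = 22.
Since 50 > 48, the floor is binding.
At P = 50: Qd = 310 - 6·50 = 10 and Qs = 4·50 - 170 = 30.
Surplus = Qs - Qd = 20.
Government expenditure = surplus × support price = 20 × 50 = 1000.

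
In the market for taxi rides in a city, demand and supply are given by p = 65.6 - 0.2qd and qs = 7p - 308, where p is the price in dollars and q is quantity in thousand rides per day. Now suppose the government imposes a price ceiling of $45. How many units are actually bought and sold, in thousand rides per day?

7

Rearranging demand gives qd = 328 - 5p. In a free market, 328 - 5p = 7p - 308 gives the equilibrium p* = 53, q* = 63.
Since 45 < 53, the ceiling is binding.
At p = 45: qd = 328 - 5·45 = 103 and qs = 7·45 - 308 = 7.
The quantity actually transacted is the short side, supply: 7.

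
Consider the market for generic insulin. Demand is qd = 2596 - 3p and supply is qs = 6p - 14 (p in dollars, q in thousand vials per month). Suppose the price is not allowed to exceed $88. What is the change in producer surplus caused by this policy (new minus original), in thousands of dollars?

-226240

Equilibrium: 2596 - 3p = 6p - 14, so 2610 = 9p and p* = 290, q* = 1726.
Because the ceiling (88) lies below the market-clearing price, it is binding.
At p = 88: qd = 2596 - 3·88 = 2332 and qs = 6·88 - 14 = 514.
Producer surplus without the control is ½ · (290 - 7/3) · 1726 = 744769/3.
With the ceiling, producers sell 514 units at 88, so PS = ½ · (88 - 7/3) · 514 = 66049/3.
Change in producer surplus = 66049/3 - 744769/3 = -226240.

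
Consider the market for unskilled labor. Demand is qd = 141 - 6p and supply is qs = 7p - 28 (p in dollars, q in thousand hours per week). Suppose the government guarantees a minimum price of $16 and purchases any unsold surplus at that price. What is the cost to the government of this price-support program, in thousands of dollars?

624

Without the control the market clears where 141 - 6p = 7p - 28, i.e. p* = 13 and q* = 63.
Since 16 > 13, the floor is binding.
At p = 16: qd = 141 - 6·16 = 45 and qs = 7·16 - 28 = 84.
Surplus = qs - qd = 39.
Government expenditure = surplus × support price = 39 × 16 = 624.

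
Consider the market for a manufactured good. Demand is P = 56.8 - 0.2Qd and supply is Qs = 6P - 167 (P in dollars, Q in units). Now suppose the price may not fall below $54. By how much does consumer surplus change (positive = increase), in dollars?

-604.5

Rearranging demand gives Qd = 284 - 5P. In a free market, 284 - 5P = 6P - 167 gives the equilibrium P* = 41, Q* = 79.
The floor of 54 is above the equilibrium price 41, so it binds.
At P = 54: Qd = 284 - 5·54 = 14 and Qs = 6·54 - 167 = 157.
Consumer surplus without the control is ½ · (56.8 - 41) · 79 = 624.1.
With the floor, consumers buy 14 units at 54, so CS = ½ · (56.8 - 54) · 14 = 19.6.
Change in consumer surplus = 19.6 - 624.1 = -604.5.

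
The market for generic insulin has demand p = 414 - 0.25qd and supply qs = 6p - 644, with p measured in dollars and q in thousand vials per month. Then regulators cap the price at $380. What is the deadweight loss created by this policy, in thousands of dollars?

0

Rearranging demand gives qd = 1656 - 4p. Equilibrium: 1656 - 4p = 6p - 644, so 2300 = 10p and p* = 230, q* = 736.
Since 380 is above p* = 230, the ceiling does not bind and the free-market outcome prevails.
Since the control does not bind, no trades are prevented and deadweight loss is zero.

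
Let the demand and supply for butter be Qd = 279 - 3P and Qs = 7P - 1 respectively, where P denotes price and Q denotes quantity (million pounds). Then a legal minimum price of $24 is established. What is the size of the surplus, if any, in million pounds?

Equilibrium: 279 - 3P = 7P - 1, so 280 = 10P and P* = 28, Q* = 195.
The floor of 24 is below the equilibrium price 28, so it is not binding; the market clears at P* = 28, Q* = 195.
Since the control does not bind, there is no surplus.

0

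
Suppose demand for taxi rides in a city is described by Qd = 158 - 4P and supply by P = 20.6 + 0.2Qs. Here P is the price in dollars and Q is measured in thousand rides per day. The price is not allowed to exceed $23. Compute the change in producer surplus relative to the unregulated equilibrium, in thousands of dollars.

Rearranging supply gives Qs = 5P - 103. Equilibrium: 158 - 4P = 5P - 103, so 261 = 9P and P* = 29, Q* = 42.
The ceiling of 23 is below the equilibrium price 29, so it binds.
At P = 23: Qd = 158 - 4·23 = 66 and Qs = 5·23 - 103 = 12.
Producer surplus without the control is ½ · (29 - 20.6) · 42 = 176.4.
With the ceiling, producers sell 12 units at 23, so PS = ½ · (23 - 20.6) · 12 = 14.4.
Change in producer surplus = 14.4 - 176.4 = -162.

-162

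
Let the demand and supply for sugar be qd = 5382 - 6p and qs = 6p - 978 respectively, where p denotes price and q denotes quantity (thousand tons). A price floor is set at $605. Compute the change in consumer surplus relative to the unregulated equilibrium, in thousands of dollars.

-148275

Setting quantity demanded equal to quantity supplied, 5382 - 6p = 6p - 978, gives p* = 530 and q* = 2202.
Since 605 > 530, the floor is binding.
At p = 605: qd = 5382 - 6·605 = 1752 and qs = 6·605 - 978 = 2652.
Consumer surplus without the control is ½ · (897 - 530) · 2202 = 404067.
With the floor, consumers buy 1752 units at 605, so CS = ½ · (897 - 605) · 1752 = 255792.
Change in consumer surplus = 255792 - 404067 = -148275.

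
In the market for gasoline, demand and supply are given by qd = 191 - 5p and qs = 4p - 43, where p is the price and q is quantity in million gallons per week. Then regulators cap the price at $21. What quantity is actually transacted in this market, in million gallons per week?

41

Setting quantity demanded equal to quantity supplied, 191 - 5p = 4p - 43, gives p* = 26 and q* = 61.
Since 21 < 26, the ceiling is binding.
At p = 21: qd = 191 - 5·21 = 86 and qs = 4·21 - 43 = 41.
The quantity actually transacted is the short side, supply: 41.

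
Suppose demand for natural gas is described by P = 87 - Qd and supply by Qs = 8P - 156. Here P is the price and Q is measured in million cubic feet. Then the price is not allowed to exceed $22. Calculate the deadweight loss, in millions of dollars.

900

Rearranging demand gives Qd = 87 - P. Equilibrium: 87 - P = 8P - 156, so 243 = 9P and P* = 27, Q* = 60.
The ceiling of 22 is below the equilibrium price 27, so it binds.
At P = 22: Qd = 87 - 22 = 65 and Qs = 8·22 - 156 = 20.
Quantity traded falls to 20. At Q = 20 the demand price is 87 - 20 = 67 and the supply price is (156 + 20)/8 = 22.
Deadweight loss = ½ · (67 - 22) · (60 - 20) = ½ · 45 · 40 = 900.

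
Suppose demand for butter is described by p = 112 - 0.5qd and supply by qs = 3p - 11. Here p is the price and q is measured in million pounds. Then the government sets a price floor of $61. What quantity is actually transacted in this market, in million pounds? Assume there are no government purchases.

Rearranging demand gives qd = 224 - 2p. Equilibrium: 224 - 2p = 3p - 11, so 235 = 5p and p* = 47, q* = 130.
The floor of 61 is above the equilibrium price 47, so it binds.
At p = 61: qd = 224 - 2·61 = 102 and qs = 3·61 - 11 = 172.
The quantity actually transacted is the short side, demand: 102.

102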